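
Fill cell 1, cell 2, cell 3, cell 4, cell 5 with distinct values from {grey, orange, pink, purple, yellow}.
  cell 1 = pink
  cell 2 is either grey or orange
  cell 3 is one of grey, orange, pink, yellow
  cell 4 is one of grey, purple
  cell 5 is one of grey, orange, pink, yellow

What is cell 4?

cell 1's domain is down to {pink}, so cell 1 = pink. So cell 3, cell 5 can't be pink.
Among the 4 still-open variables, purple fits only cell 4 (and all 4 values in {grey, orange, purple, yellow} must be used), so cell 4 = purple.

purple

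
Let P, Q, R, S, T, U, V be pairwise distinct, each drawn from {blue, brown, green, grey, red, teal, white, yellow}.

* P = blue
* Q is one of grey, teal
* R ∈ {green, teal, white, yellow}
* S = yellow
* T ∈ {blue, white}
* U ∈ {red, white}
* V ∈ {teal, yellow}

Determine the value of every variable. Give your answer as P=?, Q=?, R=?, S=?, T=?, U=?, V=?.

P has just one choice, so P = blue. So T can't be blue.
S has just one choice, so S = yellow. Remove yellow from R, V.
That leaves T = white. Remove white from R, U.
U's domain is down to {red}, so U = red.
V has just one choice, so V = teal. Remove teal from Q, R.
Q must be grey (only option left).
That leaves R = green.

P=blue, Q=grey, R=green, S=yellow, T=white, U=red, V=teal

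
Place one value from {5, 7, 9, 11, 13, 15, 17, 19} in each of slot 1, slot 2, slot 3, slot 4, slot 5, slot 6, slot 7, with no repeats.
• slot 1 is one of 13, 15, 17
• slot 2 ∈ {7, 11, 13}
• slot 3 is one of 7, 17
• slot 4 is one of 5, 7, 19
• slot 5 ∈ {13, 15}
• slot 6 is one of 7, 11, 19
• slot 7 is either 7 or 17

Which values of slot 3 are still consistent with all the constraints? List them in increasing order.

The 7 variables draw from only 7 values {5, 7, 11, 13, 15, 17, 19}, so each is used; only slot 4 can be 5, hence slot 4 = 5.
The 6 still-open variables together cover exactly {7, 11, 13, 15, 17, 19} — 6 values for 6 variables — and 19 appears only in slot 6's list, so slot 6 = 19.
Among the 5 still-open variables, 11 fits only slot 2 (and all 5 values in {7, 11, 13, 15, 17} must be used), so slot 2 = 11.
slot 3 and slot 7 share exactly the 2 values {7, 17}; by pigeonhole those values go to them, so strike 7, 17 from slot 1.
No further eliminations apply; slot 3 can still be any of 7, 17.

7, 17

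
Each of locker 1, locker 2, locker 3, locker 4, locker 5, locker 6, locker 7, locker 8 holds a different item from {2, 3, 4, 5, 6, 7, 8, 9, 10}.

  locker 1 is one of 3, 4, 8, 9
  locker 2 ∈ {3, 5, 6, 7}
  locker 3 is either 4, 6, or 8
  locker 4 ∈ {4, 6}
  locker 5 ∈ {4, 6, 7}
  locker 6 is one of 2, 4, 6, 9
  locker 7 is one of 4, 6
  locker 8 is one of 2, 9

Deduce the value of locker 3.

The 8 variables together cover exactly {2, 3, 4, 5, 6, 7, 8, 9} — 8 values for 8 variables — and 5 appears only in locker 2's list, so locker 2 = 5.
The 7 still-open variables together cover exactly {2, 3, 4, 6, 7, 8, 9} — 7 values for 7 variables — and 3 appears only in locker 1's list, so locker 1 = 3.
Among the 6 still-open variables, 7 fits only locker 5 (and all 6 values in {2, 4, 6, 7, 8, 9} must be used), so locker 5 = 7.
The 5 still-open variables draw from only 5 values {2, 4, 6, 8, 9}, so each is used; only locker 3 can be 8, hence locker 3 = 8.

8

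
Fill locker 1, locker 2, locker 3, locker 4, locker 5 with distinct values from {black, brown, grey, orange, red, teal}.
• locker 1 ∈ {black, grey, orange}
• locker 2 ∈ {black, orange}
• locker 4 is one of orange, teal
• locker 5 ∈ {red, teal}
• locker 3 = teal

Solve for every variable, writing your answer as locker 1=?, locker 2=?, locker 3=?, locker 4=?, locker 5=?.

locker 1=grey, locker 2=black, locker 3=teal, locker 4=orange, locker 5=red

locker 3 has just one choice, so locker 3 = teal. Strike teal from locker 4, locker 5.
locker 4 has just one choice, so locker 4 = orange. So locker 1, locker 2 can't be orange.
locker 5's domain is down to {red}, so locker 5 = red.
locker 2 has just one choice, so locker 2 = black. Eliminate black elsewhere: locker 1.
locker 1's domain is down to {grey}, so locker 1 = grey.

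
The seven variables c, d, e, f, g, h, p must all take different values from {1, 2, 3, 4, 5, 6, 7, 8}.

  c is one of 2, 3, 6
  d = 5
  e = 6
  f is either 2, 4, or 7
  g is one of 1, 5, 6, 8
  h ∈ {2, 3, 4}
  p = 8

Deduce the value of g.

1

d's domain is down to {5}, so d = 5. Strike 5 from g.
e must be 6 (only option left). So c, g can't be 6.
p's domain is down to {8}, so p = 8. Eliminate 8 elsewhere: g.
So g = 1.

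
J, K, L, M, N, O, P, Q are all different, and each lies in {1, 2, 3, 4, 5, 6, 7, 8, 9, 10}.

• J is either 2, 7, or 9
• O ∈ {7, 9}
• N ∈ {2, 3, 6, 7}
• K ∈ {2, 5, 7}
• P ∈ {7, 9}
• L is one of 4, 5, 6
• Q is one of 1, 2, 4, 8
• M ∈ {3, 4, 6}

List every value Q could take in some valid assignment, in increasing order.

1, 8

The 2 variables O and P are confined to {7, 9}, which locks those values in; drop them from J, K, N.
J's domain is down to {2}, so J = 2. So K, N, Q can't be 2.
K's domain is down to {5}, so K = 5. So L can't be 5.
The 3 variables L, M, N are confined to {3, 4, 6}, which locks those values in; drop them from Q.
No further eliminations apply; Q can still be any of 1, 8.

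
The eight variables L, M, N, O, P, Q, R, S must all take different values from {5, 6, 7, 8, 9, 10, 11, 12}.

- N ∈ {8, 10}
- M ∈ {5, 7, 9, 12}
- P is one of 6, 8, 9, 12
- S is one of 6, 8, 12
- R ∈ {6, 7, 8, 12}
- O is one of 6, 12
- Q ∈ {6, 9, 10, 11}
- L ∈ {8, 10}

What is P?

Among the 8 variables, 5 fits only M (and all 8 values in {5, 6, 7, 8, 9, 10, 11, 12} must be used), so M = 5.
The 7 still-open variables together cover exactly {6, 7, 8, 9, 10, 11, 12} — 7 values for 7 variables — and 7 appears only in R's list, so R = 7.
The 6 still-open variables together cover exactly {6, 8, 9, 10, 11, 12} — 6 values for 6 variables — and 11 appears only in Q's list, so Q = 11.
The 5 still-open variables together cover exactly {6, 8, 9, 10, 12} — 5 values for 5 variables — and 9 appears only in P's list, so P = 9.

9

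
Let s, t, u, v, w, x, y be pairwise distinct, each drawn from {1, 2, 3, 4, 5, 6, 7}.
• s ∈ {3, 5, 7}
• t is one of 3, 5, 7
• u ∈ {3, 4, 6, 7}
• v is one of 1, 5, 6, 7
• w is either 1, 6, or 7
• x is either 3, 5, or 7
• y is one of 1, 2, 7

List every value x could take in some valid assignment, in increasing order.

3, 5, 7

Among the 7 variables, 2 fits only y (and all 7 values in {1, 2, 3, 4, 5, 6, 7} must be used), so y = 2.
The 6 still-open variables draw from only 6 values {1, 3, 4, 5, 6, 7}, so each is used; only u can be 4, hence u = 4.
The 3 variables s, t, x are confined to {3, 5, 7}, which locks those values in; drop them from v, w.
No further eliminations apply; x can still be any of 3, 5, 7.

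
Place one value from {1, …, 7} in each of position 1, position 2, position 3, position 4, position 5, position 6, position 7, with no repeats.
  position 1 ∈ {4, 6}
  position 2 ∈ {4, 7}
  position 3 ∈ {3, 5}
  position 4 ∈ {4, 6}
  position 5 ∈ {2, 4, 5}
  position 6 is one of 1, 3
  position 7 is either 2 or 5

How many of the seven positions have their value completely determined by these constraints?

3

The 7 variables draw from only 7 values {1, 2, 3, 4, 5, 6, 7}, so each is used; only position 6 can be 1, hence position 6 = 1.
Among the 6 still-open variables, 3 fits only position 3 (and all 6 values in {2, 3, 4, 5, 6, 7} must be used), so position 3 = 3.
Among the 5 still-open variables, 7 fits only position 2 (and all 5 values in {2, 4, 5, 6, 7} must be used), so position 2 = 7.
position 1 and position 4 share exactly the 2 values {4, 6}; by pigeonhole those values go to them, so strike 4, 6 from position 5.
Determined: position 2=7, position 3=3, position 6=1. The other positions each still have more than one consistent value. That makes 3.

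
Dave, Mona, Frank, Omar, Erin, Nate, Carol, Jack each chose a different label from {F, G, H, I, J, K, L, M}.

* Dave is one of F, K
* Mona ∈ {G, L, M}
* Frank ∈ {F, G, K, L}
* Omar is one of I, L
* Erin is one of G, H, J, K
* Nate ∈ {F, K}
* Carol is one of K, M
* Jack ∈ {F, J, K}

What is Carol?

Among the 8 variables, H fits only Erin (and all 8 values in {F, G, H, I, J, K, L, M} must be used), so Erin = H.
Among the 7 still-open variables, I fits only Omar (and all 7 values in {F, G, I, J, K, L, M} must be used), so Omar = I.
Among the 6 still-open variables, J fits only Jack (and all 6 values in {F, G, J, K, L, M} must be used), so Jack = J.
Dave and Nate between them cover only {F, K} — a naked pair. Remove those values from Frank, Carol.
So Carol = M.

M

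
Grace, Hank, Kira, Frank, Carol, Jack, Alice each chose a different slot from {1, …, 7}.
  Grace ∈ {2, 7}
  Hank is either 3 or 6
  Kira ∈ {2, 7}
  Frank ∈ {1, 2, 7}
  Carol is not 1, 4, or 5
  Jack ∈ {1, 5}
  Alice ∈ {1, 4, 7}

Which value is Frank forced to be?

Among the 7 variables, 4 fits only Alice (and all 7 values in {1, 2, 3, 4, 5, 6, 7} must be used), so Alice = 4.
Among the 6 still-open variables, 5 fits only Jack (and all 6 values in {1, 2, 3, 5, 6, 7} must be used), so Jack = 5.
Among the 5 still-open variables, 1 fits only Frank (and all 5 values in {1, 2, 3, 6, 7} must be used), so Frank = 1.

1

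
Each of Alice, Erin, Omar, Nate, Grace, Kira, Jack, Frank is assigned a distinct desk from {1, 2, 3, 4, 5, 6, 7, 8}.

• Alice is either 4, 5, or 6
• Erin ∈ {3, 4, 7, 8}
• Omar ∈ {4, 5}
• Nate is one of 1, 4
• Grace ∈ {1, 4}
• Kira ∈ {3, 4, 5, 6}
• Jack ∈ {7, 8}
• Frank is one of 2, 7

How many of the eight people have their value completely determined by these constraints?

The 8 variables draw from only 8 values {1, 2, 3, 4, 5, 6, 7, 8}, so each is used; only Frank can be 2, hence Frank = 2.
The 2 variables Nate and Grace are confined to {1, 4}, which locks those values in; drop them from Alice, Erin, Omar, Kira.
Omar must be 5 (only option left). So Alice, Kira can't be 5.
Alice's domain is down to {6}, so Alice = 6. So Kira can't be 6.
Kira's domain is down to {3}, so Kira = 3. Eliminate 3 elsewhere: Erin.
Determined: Alice=6, Omar=5, Kira=3, Frank=2. The other people each still have more than one consistent value. That makes 4.

4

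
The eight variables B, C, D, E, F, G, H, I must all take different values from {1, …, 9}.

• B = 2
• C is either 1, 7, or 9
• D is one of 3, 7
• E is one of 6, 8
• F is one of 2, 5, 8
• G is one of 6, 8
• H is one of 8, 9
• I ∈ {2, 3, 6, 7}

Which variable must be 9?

H

B must be 2 (only option left). So F, I can't be 2.
The 7 still-open variables together cover exactly {1, 3, 5, 6, 7, 8, 9} — 7 values for 7 variables — and 1 appears only in C's list, so C = 1.
The 6 still-open variables draw from only 6 values {3, 5, 6, 7, 8, 9}, so each is used; only F can be 5, hence F = 5.
The 5 still-open variables together cover exactly {3, 6, 7, 8, 9} — 5 values for 5 variables — and 9 appears only in H's list, so H = 9.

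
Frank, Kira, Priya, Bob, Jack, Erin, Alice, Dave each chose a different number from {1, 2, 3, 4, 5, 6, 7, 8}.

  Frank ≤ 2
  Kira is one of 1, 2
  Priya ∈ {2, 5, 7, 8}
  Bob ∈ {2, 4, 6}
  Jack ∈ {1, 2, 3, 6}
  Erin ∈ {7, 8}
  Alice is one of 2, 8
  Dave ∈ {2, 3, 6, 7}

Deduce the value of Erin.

Among the 8 variables, 4 fits only Bob (and all 8 values in {1, 2, 3, 4, 5, 6, 7, 8} must be used), so Bob = 4.
The 7 still-open variables draw from only 7 values {1, 2, 3, 5, 6, 7, 8}, so each is used; only Priya can be 5, hence Priya = 5.
The 2 variables Frank and Kira are confined to {1, 2}, which locks those values in; drop them from Jack, Alice, Dave.
Alice has just one choice, so Alice = 8. Eliminate 8 elsewhere: Erin.
So Erin = 7.

7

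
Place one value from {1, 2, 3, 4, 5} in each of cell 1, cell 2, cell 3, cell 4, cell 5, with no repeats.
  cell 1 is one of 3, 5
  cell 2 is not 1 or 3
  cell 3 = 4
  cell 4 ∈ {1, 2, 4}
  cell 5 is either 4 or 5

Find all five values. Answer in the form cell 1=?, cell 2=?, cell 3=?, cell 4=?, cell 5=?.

cell 3 must be 4 (only option left). So cell 2, cell 4, cell 5 can't be 4.
That leaves cell 5 = 5. Remove 5 from cell 1, cell 2.
That leaves cell 1 = 3.
That leaves cell 2 = 2. Strike 2 from cell 4.
cell 4 must be 1 (only option left).

cell 1=3, cell 2=2, cell 3=4, cell 4=1, cell 5=5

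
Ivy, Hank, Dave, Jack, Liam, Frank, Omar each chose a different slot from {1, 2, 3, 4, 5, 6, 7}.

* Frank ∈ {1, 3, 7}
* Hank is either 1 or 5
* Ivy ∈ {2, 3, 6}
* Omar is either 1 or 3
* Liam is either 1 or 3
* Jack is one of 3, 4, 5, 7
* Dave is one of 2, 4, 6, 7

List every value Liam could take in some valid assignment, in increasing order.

The 2 variables Liam and Omar are confined to {1, 3}, which locks those values in; drop them from Ivy, Hank, Jack, Frank.
That leaves Hank = 5. Strike 5 from Jack.
Frank's domain is down to {7}, so Frank = 7. Strike 7 from Dave, Jack.
Jack's domain is down to {4}, so Jack = 4. Strike 4 from Dave.
No further eliminations apply; Liam can still be any of 1, 3.

1, 3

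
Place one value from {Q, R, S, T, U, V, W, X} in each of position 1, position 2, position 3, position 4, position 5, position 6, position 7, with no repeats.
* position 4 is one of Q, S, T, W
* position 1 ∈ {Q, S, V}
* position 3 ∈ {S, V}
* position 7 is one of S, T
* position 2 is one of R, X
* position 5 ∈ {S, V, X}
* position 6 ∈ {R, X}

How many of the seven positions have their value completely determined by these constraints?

The 7 variables draw from only 7 values {Q, R, S, T, V, W, X}, so each is used; only position 4 can be W, hence position 4 = W.
Among the 6 still-open variables, Q fits only position 1 (and all 6 values in {Q, R, S, T, V, X} must be used), so position 1 = Q.
The 5 still-open variables draw from only 5 values {R, S, T, V, X}, so each is used; only position 7 can be T, hence position 7 = T.
position 2 and position 6 between them cover only {R, X} — a naked pair. Remove those values from position 5.
Determined: position 1=Q, position 4=W, position 7=T. The other positions each still have more than one consistent value. That makes 3.

3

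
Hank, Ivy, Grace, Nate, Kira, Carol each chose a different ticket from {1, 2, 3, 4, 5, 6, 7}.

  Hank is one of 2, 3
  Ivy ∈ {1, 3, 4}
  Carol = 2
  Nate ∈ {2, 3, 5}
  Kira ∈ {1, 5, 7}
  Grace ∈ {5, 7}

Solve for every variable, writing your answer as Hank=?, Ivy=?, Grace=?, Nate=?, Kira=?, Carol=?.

Carol's domain is down to {2}, so Carol = 2. So Hank, Nate can't be 2.
Hank must be 3 (only option left). Strike 3 from Ivy, Nate.
Nate must be 5 (only option left). Strike 5 from Grace, Kira.
Grace must be 7 (only option left). Eliminate 7 elsewhere: Kira.
That leaves Kira = 1. Remove 1 from Ivy.
Ivy has just one choice, so Ivy = 4.

Hank=3, Ivy=4, Grace=7, Nate=5, Kira=1, Carol=2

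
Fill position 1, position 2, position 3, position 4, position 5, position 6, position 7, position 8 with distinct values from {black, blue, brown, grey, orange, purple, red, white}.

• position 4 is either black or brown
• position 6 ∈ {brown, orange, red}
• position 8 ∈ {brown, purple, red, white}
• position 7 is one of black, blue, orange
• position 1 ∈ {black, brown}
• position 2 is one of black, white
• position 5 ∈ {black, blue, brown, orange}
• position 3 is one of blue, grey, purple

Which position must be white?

The 8 variables together cover exactly {black, blue, brown, grey, orange, purple, red, white} — 8 values for 8 variables — and grey appears only in position 3's list, so position 3 = grey.
The 7 still-open variables draw from only 7 values {black, blue, brown, orange, purple, red, white}, so each is used; only position 8 can be purple, hence position 8 = purple.
The 6 still-open variables together cover exactly {black, blue, brown, orange, red, white} — 6 values for 6 variables — and red appears only in position 6's list, so position 6 = red.
The 5 still-open variables draw from only 5 values {black, blue, brown, orange, white}, so each is used; only position 2 can be white, hence position 2 = white.

position 2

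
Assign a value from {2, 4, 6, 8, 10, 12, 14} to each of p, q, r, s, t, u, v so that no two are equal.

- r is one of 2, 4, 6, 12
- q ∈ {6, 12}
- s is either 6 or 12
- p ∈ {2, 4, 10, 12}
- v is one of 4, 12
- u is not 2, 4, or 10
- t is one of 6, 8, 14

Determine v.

The 7 variables together cover exactly {2, 4, 6, 8, 10, 12, 14} — 7 values for 7 variables — and 10 appears only in p's list, so p = 10.
The 6 still-open variables draw from only 6 values {2, 4, 6, 8, 12, 14}, so each is used; only r can be 2, hence r = 2.
The 5 still-open variables draw from only 5 values {4, 6, 8, 12, 14}, so each is used; only v can be 4, hence v = 4.

4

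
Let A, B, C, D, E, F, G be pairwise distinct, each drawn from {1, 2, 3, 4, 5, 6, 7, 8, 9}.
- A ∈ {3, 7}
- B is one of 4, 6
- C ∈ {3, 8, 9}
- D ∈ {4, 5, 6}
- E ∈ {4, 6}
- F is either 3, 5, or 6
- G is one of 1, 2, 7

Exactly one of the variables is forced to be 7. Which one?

The 2 variables B and E are confined to {4, 6}, which locks those values in; drop them from D, F.
D's domain is down to {5}, so D = 5. Remove 5 from F.
F must be 3 (only option left). Eliminate 3 elsewhere: A, C.
So 7 goes to A.

A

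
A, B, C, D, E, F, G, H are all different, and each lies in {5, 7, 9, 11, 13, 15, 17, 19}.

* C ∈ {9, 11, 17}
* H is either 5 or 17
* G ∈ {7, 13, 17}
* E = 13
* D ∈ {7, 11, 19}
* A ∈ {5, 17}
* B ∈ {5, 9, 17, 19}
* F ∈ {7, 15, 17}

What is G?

7

E has just one choice, so E = 13. Remove 13 from G.
Among the 7 still-open variables, 15 fits only F (and all 7 values in {5, 7, 9, 11, 15, 17, 19} must be used), so F = 15.
A and H share exactly the 2 values {5, 17}; by pigeonhole those values go to them, so strike 5, 17 from B, C, G.
So G = 7.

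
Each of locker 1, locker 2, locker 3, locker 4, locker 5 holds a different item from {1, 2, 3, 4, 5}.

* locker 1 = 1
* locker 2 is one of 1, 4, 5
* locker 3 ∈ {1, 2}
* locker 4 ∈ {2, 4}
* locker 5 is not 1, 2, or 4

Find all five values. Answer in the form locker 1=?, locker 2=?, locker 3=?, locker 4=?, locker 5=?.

locker 1=1, locker 2=5, locker 3=2, locker 4=4, locker 5=3

locker 1's domain is down to {1}, so locker 1 = 1. Remove 1 from locker 2, locker 3.
locker 3 must be 2 (only option left). Eliminate 2 elsewhere: locker 4.
That leaves locker 4 = 4. Remove 4 from locker 2.
locker 2 has just one choice, so locker 2 = 5. Eliminate 5 elsewhere: locker 5.
locker 5's domain is down to {3}, so locker 5 = 3.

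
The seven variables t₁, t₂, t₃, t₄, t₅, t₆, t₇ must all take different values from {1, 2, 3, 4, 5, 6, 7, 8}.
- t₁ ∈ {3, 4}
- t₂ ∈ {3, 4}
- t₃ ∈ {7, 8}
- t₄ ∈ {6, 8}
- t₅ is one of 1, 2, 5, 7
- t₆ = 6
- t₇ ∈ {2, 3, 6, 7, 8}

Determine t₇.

t₆ must be 6 (only option left). Strike 6 from t₄, t₇.
t₄ must be 8 (only option left). Eliminate 8 elsewhere: t₃, t₇.
t₃ must be 7 (only option left). Eliminate 7 elsewhere: t₅, t₇.
The 2 variables t₁ and t₂ are confined to {3, 4}, which locks those values in; drop them from t₇.
So t₇ = 2.

2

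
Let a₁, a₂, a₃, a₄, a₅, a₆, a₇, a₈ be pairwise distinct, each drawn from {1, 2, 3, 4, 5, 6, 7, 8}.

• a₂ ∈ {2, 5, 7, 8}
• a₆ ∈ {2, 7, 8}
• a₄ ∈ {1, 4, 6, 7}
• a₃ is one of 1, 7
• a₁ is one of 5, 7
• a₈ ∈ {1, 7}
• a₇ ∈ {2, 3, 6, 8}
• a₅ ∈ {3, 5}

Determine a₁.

5

The 8 variables together cover exactly {1, 2, 3, 4, 5, 6, 7, 8} — 8 values for 8 variables — and 4 appears only in a₄'s list, so a₄ = 4.
The 7 still-open variables draw from only 7 values {1, 2, 3, 5, 6, 7, 8}, so each is used; only a₇ can be 6, hence a₇ = 6.
The 6 still-open variables together cover exactly {1, 2, 3, 5, 7, 8} — 6 values for 6 variables — and 3 appears only in a₅'s list, so a₅ = 3.
a₃ and a₈ share exactly the 2 values {1, 7}; by pigeonhole those values go to them, so strike 1, 7 from a₁, a₂, a₆.
So a₁ = 5.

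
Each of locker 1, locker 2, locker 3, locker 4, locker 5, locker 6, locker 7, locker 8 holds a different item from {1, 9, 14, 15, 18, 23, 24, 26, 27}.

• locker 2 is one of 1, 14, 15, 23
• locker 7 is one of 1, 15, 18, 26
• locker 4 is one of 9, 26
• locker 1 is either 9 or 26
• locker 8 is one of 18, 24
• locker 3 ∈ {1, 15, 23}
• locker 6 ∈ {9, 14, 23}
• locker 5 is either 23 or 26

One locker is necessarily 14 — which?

locker 6

The 8 variables draw from only 8 values {1, 9, 14, 15, 18, 23, 24, 26}, so each is used; only locker 8 can be 24, hence locker 8 = 24.
The 7 still-open variables together cover exactly {1, 9, 14, 15, 18, 23, 26} — 7 values for 7 variables — and 18 appears only in locker 7's list, so locker 7 = 18.
The 2 variables locker 1 and locker 4 are confined to {9, 26}, which locks those values in; drop them from locker 5, locker 6.
locker 5 has just one choice, so locker 5 = 23. Eliminate 23 elsewhere: locker 2, locker 3, locker 6.
So 14 goes to locker 6.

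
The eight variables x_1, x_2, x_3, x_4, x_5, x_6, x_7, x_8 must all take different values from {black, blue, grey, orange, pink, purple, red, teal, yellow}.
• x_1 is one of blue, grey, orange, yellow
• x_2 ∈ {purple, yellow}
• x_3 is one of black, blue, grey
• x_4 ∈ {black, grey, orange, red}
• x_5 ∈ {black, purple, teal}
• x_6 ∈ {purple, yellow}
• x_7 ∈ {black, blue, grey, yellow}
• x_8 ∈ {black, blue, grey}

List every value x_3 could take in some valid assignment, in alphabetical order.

black, blue, grey

The 8 variables together cover exactly {black, blue, grey, orange, purple, red, teal, yellow} — 8 values for 8 variables — and red appears only in x_4's list, so x_4 = red.
The 7 still-open variables together cover exactly {black, blue, grey, orange, purple, teal, yellow} — 7 values for 7 variables — and orange appears only in x_1's list, so x_1 = orange.
The 6 still-open variables draw from only 6 values {black, blue, grey, purple, teal, yellow}, so each is used; only x_5 can be teal, hence x_5 = teal.
x_2 and x_6 between them cover only {purple, yellow} — a naked pair. Remove those values from x_7.
No further eliminations apply; x_3 can still be any of black, blue, grey.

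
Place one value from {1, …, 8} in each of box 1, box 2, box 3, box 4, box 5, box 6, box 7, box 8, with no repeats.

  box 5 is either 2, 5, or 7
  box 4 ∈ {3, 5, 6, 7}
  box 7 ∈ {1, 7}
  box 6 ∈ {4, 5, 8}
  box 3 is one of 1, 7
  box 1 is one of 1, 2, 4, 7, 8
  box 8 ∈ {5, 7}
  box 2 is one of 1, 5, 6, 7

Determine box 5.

2

The 8 variables together cover exactly {1, 2, 3, 4, 5, 6, 7, 8} — 8 values for 8 variables — and 3 appears only in box 4's list, so box 4 = 3.
The 7 still-open variables draw from only 7 values {1, 2, 4, 5, 6, 7, 8}, so each is used; only box 2 can be 6, hence box 2 = 6.
The 2 variables box 3 and box 7 are confined to {1, 7}, which locks those values in; drop them from box 1, box 5, box 8.
box 8's domain is down to {5}, so box 8 = 5. Eliminate 5 elsewhere: box 5, box 6.
So box 5 = 2.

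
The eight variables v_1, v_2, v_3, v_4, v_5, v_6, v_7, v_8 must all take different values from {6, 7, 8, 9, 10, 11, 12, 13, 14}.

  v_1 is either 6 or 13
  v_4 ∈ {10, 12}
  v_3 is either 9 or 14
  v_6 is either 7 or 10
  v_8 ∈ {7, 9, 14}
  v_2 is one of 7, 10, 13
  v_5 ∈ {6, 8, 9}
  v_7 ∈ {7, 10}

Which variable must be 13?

v_2

The 8 variables together cover exactly {6, 7, 8, 9, 10, 12, 13, 14} — 8 values for 8 variables — and 8 appears only in v_5's list, so v_5 = 8.
Among the 7 still-open variables, 6 fits only v_1 (and all 7 values in {6, 7, 9, 10, 12, 13, 14} must be used), so v_1 = 6.
The 6 still-open variables draw from only 6 values {7, 9, 10, 12, 13, 14}, so each is used; only v_4 can be 12, hence v_4 = 12.
The 5 still-open variables draw from only 5 values {7, 9, 10, 13, 14}, so each is used; only v_2 can be 13, hence v_2 = 13.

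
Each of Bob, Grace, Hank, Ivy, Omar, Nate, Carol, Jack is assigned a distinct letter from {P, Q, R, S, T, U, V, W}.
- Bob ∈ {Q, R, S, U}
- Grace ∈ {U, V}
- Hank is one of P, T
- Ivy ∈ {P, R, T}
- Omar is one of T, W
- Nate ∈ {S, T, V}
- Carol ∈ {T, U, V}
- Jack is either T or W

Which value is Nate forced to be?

Among the 8 variables, Q fits only Bob (and all 8 values in {P, Q, R, S, T, U, V, W} must be used), so Bob = Q.
The 7 still-open variables together cover exactly {P, R, S, T, U, V, W} — 7 values for 7 variables — and R appears only in Ivy's list, so Ivy = R.
Among the 6 still-open variables, P fits only Hank (and all 6 values in {P, S, T, U, V, W} must be used), so Hank = P.
The 5 still-open variables draw from only 5 values {S, T, U, V, W}, so each is used; only Nate can be S, hence Nate = S.

S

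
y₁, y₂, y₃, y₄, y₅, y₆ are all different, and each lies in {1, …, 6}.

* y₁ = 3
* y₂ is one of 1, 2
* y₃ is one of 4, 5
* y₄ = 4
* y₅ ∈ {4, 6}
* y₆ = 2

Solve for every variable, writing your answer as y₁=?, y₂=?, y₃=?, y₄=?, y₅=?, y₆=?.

y₁=3, y₂=1, y₃=5, y₄=4, y₅=6, y₆=2

y₁'s domain is down to {3}, so y₁ = 3.
That leaves y₄ = 4. Eliminate 4 elsewhere: y₃, y₅.
That leaves y₅ = 6.
y₆ has just one choice, so y₆ = 2. So y₂ can't be 2.
That leaves y₂ = 1.
y₃ has just one choice, so y₃ = 5.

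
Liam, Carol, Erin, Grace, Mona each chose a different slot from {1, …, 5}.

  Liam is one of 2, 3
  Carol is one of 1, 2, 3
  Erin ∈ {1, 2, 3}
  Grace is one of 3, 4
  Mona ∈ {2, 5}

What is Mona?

The 5 variables together cover exactly {1, 2, 3, 4, 5} — 5 values for 5 variables — and 4 appears only in Grace's list, so Grace = 4.
Among the 4 still-open variables, 5 fits only Mona (and all 4 values in {1, 2, 3, 5} must be used), so Mona = 5.

5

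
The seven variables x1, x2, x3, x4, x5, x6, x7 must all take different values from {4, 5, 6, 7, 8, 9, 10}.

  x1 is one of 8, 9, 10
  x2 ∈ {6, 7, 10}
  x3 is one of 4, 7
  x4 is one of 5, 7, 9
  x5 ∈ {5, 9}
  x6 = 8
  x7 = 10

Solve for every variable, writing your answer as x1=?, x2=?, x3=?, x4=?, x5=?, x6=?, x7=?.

x6 has just one choice, so x6 = 8. Remove 8 from x1.
x7 has just one choice, so x7 = 10. So x1, x2 can't be 10.
x1's domain is down to {9}, so x1 = 9. Remove 9 from x4, x5.
x5 has just one choice, so x5 = 5. Eliminate 5 elsewhere: x4.
That leaves x4 = 7. So x2, x3 can't be 7.
x2 has just one choice, so x2 = 6.
x3's domain is down to {4}, so x3 = 4.

x1=9, x2=6, x3=4, x4=7, x5=5, x6=8, x7=10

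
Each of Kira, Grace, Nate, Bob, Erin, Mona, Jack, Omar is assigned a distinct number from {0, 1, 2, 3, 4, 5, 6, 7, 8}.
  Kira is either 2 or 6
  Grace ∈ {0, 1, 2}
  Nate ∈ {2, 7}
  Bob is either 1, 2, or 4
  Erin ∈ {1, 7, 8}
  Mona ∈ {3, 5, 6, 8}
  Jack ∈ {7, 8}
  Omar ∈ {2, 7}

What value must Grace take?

The 2 variables Nate and Omar are confined to {2, 7}, which locks those values in; drop them from Kira, Grace, Bob, Erin, Jack.
Kira's domain is down to {6}, so Kira = 6. Strike 6 from Mona.
Jack must be 8 (only option left). Eliminate 8 elsewhere: Erin, Mona.
That leaves Erin = 1. So Grace, Bob can't be 1.
So Grace = 0.

0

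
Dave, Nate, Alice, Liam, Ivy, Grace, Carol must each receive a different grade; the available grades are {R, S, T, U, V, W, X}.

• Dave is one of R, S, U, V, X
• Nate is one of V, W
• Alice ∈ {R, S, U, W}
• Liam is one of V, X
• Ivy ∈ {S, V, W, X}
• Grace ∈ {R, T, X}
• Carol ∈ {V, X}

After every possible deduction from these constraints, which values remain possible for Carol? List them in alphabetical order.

The 7 variables draw from only 7 values {R, S, T, U, V, W, X}, so each is used; only Grace can be T, hence Grace = T.
Liam and Carol between them cover only {V, X} — a naked pair. Remove those values from Dave, Nate, Ivy.
Nate has just one choice, so Nate = W. So Alice, Ivy can't be W.
That leaves Ivy = S. Strike S from Dave, Alice.
No further eliminations apply; Carol can still be any of V, X.

V, X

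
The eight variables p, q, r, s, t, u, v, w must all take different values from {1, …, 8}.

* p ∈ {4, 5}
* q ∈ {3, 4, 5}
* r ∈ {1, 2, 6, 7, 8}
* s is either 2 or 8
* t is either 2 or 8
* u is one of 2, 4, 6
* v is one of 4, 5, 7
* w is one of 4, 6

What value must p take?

The 8 variables draw from only 8 values {1, 2, 3, 4, 5, 6, 7, 8}, so each is used; only r can be 1, hence r = 1.
The 7 still-open variables together cover exactly {2, 3, 4, 5, 6, 7, 8} — 7 values for 7 variables — and 3 appears only in q's list, so q = 3.
Among the 6 still-open variables, 7 fits only v (and all 6 values in {2, 4, 5, 6, 7, 8} must be used), so v = 7.
The 5 still-open variables draw from only 5 values {2, 4, 5, 6, 8}, so each is used; only p can be 5, hence p = 5.

5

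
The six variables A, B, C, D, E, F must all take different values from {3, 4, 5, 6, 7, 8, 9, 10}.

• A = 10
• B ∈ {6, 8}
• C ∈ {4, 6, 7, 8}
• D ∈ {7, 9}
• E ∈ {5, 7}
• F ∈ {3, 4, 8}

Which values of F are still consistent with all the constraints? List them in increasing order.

3, 4, 8

A's domain is down to {10}, so A = 10.
No further eliminations apply; F can still be any of 3, 4, 8.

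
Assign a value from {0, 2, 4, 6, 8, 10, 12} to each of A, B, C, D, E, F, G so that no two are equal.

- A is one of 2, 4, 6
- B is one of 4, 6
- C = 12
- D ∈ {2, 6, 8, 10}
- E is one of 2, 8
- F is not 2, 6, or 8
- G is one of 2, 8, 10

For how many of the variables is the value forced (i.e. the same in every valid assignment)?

2

C must be 12 (only option left). So F can't be 12.
The 6 still-open variables together cover exactly {0, 2, 4, 6, 8, 10} — 6 values for 6 variables — and 0 appears only in F's list, so F = 0.
Determined: C=12, F=0. The other variables each still have more than one consistent value. That makes 2.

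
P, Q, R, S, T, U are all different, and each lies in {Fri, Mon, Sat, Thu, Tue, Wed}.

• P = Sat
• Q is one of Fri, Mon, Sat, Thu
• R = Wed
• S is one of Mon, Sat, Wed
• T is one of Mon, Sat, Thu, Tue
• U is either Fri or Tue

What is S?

Mon

P has just one choice, so P = Sat. Eliminate Sat elsewhere: Q, S, T.
R has just one choice, so R = Wed. So S can't be Wed.
So S = Mon.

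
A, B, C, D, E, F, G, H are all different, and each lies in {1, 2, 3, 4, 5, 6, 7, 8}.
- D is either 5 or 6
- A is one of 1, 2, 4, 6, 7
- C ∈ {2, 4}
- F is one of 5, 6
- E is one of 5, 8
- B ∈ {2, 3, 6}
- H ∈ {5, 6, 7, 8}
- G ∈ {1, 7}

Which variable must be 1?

Among the 8 variables, 3 fits only B (and all 8 values in {1, 2, 3, 4, 5, 6, 7, 8} must be used), so B = 3.
D and F share exactly the 2 values {5, 6}; by pigeonhole those values go to them, so strike 5, 6 from A, E, H.
That leaves E = 8. Strike 8 from H.
H must be 7 (only option left). Remove 7 from A, G.
So 1 goes to G.

G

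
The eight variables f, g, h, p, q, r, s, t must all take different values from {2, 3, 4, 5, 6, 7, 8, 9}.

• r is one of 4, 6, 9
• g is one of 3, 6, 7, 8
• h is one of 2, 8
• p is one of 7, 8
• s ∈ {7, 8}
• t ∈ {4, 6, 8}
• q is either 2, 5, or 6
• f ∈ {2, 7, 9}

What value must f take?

9

The 8 variables draw from only 8 values {2, 3, 4, 5, 6, 7, 8, 9}, so each is used; only g can be 3, hence g = 3.
Among the 7 still-open variables, 5 fits only q (and all 7 values in {2, 4, 5, 6, 7, 8, 9} must be used), so q = 5.
p and s between them cover only {7, 8} — a naked pair. Remove those values from f, h, t.
h's domain is down to {2}, so h = 2. Remove 2 from f.
So f = 9.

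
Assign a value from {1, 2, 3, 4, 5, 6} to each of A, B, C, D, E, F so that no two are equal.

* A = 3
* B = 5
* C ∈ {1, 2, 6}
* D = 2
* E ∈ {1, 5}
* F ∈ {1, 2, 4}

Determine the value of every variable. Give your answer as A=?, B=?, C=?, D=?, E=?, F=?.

A=3, B=5, C=6, D=2, E=1, F=4

A has just one choice, so A = 3.
B's domain is down to {5}, so B = 5. So E can't be 5.
That leaves D = 2. Remove 2 from C, F.
E's domain is down to {1}, so E = 1. Strike 1 from C, F.
F must be 4 (only option left).
C's domain is down to {6}, so C = 6.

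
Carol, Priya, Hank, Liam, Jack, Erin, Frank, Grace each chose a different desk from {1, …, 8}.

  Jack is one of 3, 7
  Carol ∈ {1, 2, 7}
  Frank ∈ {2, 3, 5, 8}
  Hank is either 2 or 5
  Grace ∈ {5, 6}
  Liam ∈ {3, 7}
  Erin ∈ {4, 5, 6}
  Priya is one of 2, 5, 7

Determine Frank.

8

The 8 variables together cover exactly {1, 2, 3, 4, 5, 6, 7, 8} — 8 values for 8 variables — and 1 appears only in Carol's list, so Carol = 1.
The 7 still-open variables draw from only 7 values {2, 3, 4, 5, 6, 7, 8}, so each is used; only Erin can be 4, hence Erin = 4.
The 6 still-open variables draw from only 6 values {2, 3, 5, 6, 7, 8}, so each is used; only Grace can be 6, hence Grace = 6.
Among the 5 still-open variables, 8 fits only Frank (and all 5 values in {2, 3, 5, 7, 8} must be used), so Frank = 8.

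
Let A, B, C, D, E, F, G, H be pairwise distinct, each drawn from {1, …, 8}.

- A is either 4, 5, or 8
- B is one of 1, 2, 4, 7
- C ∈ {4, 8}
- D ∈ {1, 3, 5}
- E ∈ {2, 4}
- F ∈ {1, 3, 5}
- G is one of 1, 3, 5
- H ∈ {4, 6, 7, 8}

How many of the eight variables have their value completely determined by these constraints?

3

Among the 8 variables, 6 fits only H (and all 8 values in {1, 2, 3, 4, 5, 6, 7, 8} must be used), so H = 6.
The 7 still-open variables draw from only 7 values {1, 2, 3, 4, 5, 7, 8}, so each is used; only B can be 7, hence B = 7.
The 6 still-open variables together cover exactly {1, 2, 3, 4, 5, 8} — 6 values for 6 variables — and 2 appears only in E's list, so E = 2.
D, F, G between them cover only {1, 3, 5} — a naked triple. Remove those values from A.
Determined: B=7, E=2, H=6. The other variables each still have more than one consistent value. That makes 3.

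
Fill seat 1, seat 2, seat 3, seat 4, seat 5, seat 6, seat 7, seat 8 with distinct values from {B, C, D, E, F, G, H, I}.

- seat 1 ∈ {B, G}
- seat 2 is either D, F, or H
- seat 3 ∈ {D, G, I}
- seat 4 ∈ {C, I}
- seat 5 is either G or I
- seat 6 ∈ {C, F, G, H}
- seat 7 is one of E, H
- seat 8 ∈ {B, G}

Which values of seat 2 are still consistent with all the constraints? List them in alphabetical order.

The 8 variables together cover exactly {B, C, D, E, F, G, H, I} — 8 values for 8 variables — and E appears only in seat 7's list, so seat 7 = E.
The 2 variables seat 1 and seat 8 are confined to {B, G}, which locks those values in; drop them from seat 3, seat 5, seat 6.
That leaves seat 5 = I. Remove I from seat 3, seat 4.
That leaves seat 3 = D. Eliminate D elsewhere: seat 2.
That leaves seat 4 = C. So seat 6 can't be C.
No further eliminations apply; seat 2 can still be any of F, H.

F, H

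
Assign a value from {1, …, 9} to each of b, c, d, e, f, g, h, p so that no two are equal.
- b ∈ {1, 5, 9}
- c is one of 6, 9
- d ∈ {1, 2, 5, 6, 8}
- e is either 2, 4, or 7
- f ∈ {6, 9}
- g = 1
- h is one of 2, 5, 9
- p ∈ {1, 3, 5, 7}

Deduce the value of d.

g has just one choice, so g = 1. Strike 1 from b, d, p.
c and f share exactly the 2 values {6, 9}; by pigeonhole those values go to them, so strike 6, 9 from b, d, h.
b's domain is down to {5}, so b = 5. Strike 5 from d, h, p.
h's domain is down to {2}, so h = 2. Remove 2 from d, e.
So d = 8.

8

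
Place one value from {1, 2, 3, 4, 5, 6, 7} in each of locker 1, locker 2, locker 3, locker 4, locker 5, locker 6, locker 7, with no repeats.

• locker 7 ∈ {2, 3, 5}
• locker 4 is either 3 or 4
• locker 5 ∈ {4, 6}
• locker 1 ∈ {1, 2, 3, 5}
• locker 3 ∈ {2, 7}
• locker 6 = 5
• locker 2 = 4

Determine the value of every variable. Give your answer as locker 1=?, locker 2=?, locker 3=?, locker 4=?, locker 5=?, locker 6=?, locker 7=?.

locker 2 must be 4 (only option left). Strike 4 from locker 4, locker 5.
That leaves locker 4 = 3. So locker 1, locker 7 can't be 3.
That leaves locker 5 = 6.
locker 6 has just one choice, so locker 6 = 5. Strike 5 from locker 1, locker 7.
locker 7 must be 2 (only option left). Remove 2 from locker 1, locker 3.
That leaves locker 1 = 1.
locker 3 has just one choice, so locker 3 = 7.

locker 1=1, locker 2=4, locker 3=7, locker 4=3, locker 5=6, locker 6=5, locker 7=2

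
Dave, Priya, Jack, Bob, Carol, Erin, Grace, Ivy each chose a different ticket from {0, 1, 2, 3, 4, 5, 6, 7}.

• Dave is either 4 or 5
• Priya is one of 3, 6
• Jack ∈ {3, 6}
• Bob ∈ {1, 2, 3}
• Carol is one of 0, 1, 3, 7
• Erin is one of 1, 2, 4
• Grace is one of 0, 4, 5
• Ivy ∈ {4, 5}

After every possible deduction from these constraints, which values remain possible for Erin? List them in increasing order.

1, 2

The 8 variables together cover exactly {0, 1, 2, 3, 4, 5, 6, 7} — 8 values for 8 variables — and 7 appears only in Carol's list, so Carol = 7.
The 7 still-open variables together cover exactly {0, 1, 2, 3, 4, 5, 6} — 7 values for 7 variables — and 0 appears only in Grace's list, so Grace = 0.
Dave and Ivy share exactly the 2 values {4, 5}; by pigeonhole those values go to them, so strike 4, 5 from Erin.
Priya and Jack between them cover only {3, 6} — a naked pair. Remove those values from Bob.
No further eliminations apply; Erin can still be any of 1, 2.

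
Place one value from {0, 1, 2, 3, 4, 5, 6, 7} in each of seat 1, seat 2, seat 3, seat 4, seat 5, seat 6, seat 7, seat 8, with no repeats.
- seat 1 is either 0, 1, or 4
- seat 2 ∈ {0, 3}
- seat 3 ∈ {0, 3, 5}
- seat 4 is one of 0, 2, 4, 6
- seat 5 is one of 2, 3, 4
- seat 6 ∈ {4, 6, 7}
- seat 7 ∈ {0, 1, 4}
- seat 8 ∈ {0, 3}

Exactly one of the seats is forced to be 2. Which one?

The 8 variables draw from only 8 values {0, 1, 2, 3, 4, 5, 6, 7}, so each is used; only seat 3 can be 5, hence seat 3 = 5.
Among the 7 still-open variables, 7 fits only seat 6 (and all 7 values in {0, 1, 2, 3, 4, 6, 7} must be used), so seat 6 = 7.
Among the 6 still-open variables, 6 fits only seat 4 (and all 6 values in {0, 1, 2, 3, 4, 6} must be used), so seat 4 = 6.
The 5 still-open variables draw from only 5 values {0, 1, 2, 3, 4}, so each is used; only seat 5 can be 2, hence seat 5 = 2.

seat 5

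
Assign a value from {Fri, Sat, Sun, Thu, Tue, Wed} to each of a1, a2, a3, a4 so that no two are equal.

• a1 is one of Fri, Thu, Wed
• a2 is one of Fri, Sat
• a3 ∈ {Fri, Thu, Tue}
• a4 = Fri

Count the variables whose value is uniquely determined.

2

a4's domain is down to {Fri}, so a4 = Fri. Remove Fri from a1, a2, a3.
a2 has just one choice, so a2 = Sat.
Determined: a2=Sat, a4=Fri. The other variables each still have more than one consistent value. That makes 2.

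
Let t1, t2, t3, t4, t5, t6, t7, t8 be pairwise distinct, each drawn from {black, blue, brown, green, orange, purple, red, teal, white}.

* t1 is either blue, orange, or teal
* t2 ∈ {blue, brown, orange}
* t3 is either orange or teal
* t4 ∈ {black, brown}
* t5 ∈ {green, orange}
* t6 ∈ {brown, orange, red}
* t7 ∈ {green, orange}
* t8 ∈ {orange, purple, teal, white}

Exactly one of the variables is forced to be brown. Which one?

t2

t5 and t7 share exactly the 2 values {green, orange}; by pigeonhole those values go to them, so strike green, orange from t1, t2, t3, t6, t8.
That leaves t3 = teal. Strike teal from t1, t8.
That leaves t1 = blue. Strike blue from t2.
So brown goes to t2.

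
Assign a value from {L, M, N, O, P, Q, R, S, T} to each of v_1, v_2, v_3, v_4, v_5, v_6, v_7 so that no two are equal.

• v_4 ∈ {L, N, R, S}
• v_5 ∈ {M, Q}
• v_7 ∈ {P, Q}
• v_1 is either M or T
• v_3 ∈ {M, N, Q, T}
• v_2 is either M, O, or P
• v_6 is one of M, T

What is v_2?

v_1 and v_6 between them cover only {M, T} — a naked pair. Remove those values from v_2, v_3, v_5.
That leaves v_5 = Q. Strike Q from v_3, v_7.
v_7's domain is down to {P}, so v_7 = P. So v_2 can't be P.
So v_2 = O.

O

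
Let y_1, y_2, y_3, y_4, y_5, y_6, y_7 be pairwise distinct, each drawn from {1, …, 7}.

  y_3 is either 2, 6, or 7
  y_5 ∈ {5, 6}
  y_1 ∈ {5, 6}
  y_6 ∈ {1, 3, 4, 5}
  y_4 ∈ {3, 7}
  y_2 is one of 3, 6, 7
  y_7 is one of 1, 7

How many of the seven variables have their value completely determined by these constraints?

3

The 7 variables together cover exactly {1, 2, 3, 4, 5, 6, 7} — 7 values for 7 variables — and 2 appears only in y_3's list, so y_3 = 2.
Among the 6 still-open variables, 4 fits only y_6 (and all 6 values in {1, 3, 4, 5, 6, 7} must be used), so y_6 = 4.
Among the 5 still-open variables, 1 fits only y_7 (and all 5 values in {1, 3, 5, 6, 7} must be used), so y_7 = 1.
y_1 and y_5 share exactly the 2 values {5, 6}; by pigeonhole those values go to them, so strike 5, 6 from y_2.
Determined: y_3=2, y_6=4, y_7=1. The other variables each still have more than one consistent value. That makes 3.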